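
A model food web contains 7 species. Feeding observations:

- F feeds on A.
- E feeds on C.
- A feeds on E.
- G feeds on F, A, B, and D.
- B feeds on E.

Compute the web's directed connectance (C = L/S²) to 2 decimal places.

The web has S = 7 species and L = 8 feeding links.
C = L / S² = 8 / 49 = 0.1633 ≈ 0.16.

C = 0.16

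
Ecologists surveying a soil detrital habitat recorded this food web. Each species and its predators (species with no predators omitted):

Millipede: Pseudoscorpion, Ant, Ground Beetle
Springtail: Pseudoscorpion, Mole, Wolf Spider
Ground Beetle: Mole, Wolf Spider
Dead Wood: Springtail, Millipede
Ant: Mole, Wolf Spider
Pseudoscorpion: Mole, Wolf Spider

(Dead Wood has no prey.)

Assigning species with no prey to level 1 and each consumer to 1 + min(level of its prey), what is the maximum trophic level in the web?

3

Basal resources (level 1): Dead Wood.
Following each consumer down to its lowest-level prey: Dead Wood → Millipede → Ground Beetle (levels 1 through 3).
All prey of Ground Beetle (Millipede 2) are at level 2 or above, so Ground Beetle is at level 1 + 2 = 3.
Every consumer has at least one prey at level 2 or below, so none exceeds level 3.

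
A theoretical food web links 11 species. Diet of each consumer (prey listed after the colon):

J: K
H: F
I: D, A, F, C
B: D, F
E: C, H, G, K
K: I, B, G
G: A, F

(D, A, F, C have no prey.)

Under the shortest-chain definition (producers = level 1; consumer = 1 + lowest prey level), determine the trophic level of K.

Trophic level 3

D is a producer → level 1.
I eats D → level 2.
K eats I → level 3.
No prey of K is below level 2, so 3 is the minimum.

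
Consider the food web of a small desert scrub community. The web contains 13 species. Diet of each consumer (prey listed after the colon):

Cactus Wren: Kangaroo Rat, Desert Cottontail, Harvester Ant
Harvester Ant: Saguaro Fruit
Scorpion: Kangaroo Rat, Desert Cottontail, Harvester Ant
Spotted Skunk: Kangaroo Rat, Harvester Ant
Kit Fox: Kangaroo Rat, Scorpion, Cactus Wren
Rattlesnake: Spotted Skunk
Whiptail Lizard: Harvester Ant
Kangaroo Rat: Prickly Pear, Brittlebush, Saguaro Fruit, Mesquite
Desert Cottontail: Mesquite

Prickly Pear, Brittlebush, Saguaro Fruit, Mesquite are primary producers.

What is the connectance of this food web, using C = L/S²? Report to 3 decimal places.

The web has S = 13 species and L = 19 feeding links.
C = L / S² = 19 / 169 = 0.1124 ≈ 0.112.

C = 0.112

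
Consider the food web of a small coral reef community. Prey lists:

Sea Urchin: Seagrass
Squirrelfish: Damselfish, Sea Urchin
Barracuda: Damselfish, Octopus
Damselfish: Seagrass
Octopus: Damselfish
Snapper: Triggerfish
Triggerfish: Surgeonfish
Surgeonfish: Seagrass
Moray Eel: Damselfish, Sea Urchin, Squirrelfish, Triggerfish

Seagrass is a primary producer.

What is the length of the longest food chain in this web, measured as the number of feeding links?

3 links

One longest chain: Seagrass → Damselfish → Octopus → Barracuda.
It has 4 species and 3 links.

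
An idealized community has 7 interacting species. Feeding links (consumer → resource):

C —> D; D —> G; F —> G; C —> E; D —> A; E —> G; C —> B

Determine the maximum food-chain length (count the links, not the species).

2 links

One longest chain: G → D → C.
It has 3 species and 2 links.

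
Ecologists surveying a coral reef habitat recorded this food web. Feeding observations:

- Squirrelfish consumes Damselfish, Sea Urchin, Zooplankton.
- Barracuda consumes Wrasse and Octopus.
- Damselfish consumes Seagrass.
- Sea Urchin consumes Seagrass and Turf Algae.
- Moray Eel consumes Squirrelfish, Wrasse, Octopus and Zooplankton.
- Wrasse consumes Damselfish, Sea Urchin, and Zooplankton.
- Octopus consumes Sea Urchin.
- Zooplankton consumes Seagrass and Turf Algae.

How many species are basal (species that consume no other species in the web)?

2

Basal species (no prey listed): Turf Algae, Seagrass.
Count: 2.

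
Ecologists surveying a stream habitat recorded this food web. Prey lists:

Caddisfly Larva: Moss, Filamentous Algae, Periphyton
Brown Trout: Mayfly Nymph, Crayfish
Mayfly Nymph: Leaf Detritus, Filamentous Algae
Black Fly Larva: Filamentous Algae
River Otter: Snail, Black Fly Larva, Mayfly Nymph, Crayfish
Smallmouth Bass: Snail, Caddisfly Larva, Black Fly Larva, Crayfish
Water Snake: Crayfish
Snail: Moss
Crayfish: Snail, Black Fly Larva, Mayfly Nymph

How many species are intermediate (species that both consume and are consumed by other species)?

Intermediate species (has both prey and predators): Snail, Caddisfly Larva, Black Fly Larva, Mayfly Nymph, Crayfish.
Count: 5.

5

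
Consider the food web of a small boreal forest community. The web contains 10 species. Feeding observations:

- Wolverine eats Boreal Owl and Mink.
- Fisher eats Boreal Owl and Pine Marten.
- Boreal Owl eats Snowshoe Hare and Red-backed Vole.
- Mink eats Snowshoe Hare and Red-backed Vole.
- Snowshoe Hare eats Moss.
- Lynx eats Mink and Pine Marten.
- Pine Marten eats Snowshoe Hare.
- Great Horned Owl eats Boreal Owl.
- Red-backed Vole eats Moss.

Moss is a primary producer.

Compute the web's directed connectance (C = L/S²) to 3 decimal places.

C = 0.140

The web has S = 10 species and L = 14 feeding links.
C = L / S² = 14 / 100 = 0.1400 ≈ 0.140.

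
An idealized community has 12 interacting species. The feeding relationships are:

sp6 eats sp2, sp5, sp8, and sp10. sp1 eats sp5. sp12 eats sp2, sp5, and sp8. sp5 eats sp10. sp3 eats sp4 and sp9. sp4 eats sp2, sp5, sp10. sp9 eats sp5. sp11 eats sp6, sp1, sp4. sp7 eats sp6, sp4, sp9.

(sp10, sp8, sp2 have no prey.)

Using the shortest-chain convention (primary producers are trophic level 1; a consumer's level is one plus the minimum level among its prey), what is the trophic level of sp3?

Trophic level 3

sp10 is a producer → level 1.
sp4 eats sp10 → level 2.
sp3 eats sp4 → level 3.
No prey of sp3 is below level 2, so 3 is the minimum.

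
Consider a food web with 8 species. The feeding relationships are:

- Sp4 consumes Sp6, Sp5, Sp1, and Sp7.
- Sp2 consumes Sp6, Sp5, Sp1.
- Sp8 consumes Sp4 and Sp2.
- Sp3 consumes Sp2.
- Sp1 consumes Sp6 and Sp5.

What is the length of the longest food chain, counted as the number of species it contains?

4 species

One longest chain: Sp6 → Sp1 → Sp4 → Sp8.
It has 4 species and 3 links.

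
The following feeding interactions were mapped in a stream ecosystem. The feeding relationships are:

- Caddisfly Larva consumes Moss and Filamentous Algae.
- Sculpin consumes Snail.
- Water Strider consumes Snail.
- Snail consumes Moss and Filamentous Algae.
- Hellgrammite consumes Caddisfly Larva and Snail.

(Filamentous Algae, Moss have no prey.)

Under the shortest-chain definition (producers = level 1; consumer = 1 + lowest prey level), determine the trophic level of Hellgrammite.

Filamentous Algae is a producer → level 1.
Caddisfly Larva eats Filamentous Algae → level 2.
Hellgrammite eats Caddisfly Larva → level 3.
No prey of Hellgrammite is below level 2, so 3 is the minimum.

Trophic level 3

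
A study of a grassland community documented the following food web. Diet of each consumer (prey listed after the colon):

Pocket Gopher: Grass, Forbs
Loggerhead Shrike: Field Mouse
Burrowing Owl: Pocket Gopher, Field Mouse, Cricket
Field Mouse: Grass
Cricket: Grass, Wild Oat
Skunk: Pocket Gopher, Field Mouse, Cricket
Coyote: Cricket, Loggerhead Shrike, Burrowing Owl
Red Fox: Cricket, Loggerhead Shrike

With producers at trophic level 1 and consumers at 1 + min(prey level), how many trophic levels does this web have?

3

Producers (level 1): Grass, Forbs, Wild Oat.
Following each consumer down to its lowest-level prey: Grass → Field Mouse → Loggerhead Shrike (levels 1 through 3).
All prey of Loggerhead Shrike (Field Mouse 2) are at level 2 or above, so Loggerhead Shrike is at level 1 + 2 = 3.
Every consumer has at least one prey at level 2 or below, so none exceeds level 3.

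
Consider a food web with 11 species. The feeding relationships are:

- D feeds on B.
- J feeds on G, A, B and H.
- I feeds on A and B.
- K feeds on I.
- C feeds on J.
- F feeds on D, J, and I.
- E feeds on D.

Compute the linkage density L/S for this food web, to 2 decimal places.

There are L = 13 links among S = 11 species.
L/S = 13/11 = 1.1818 ≈ 1.18.

L/S = 1.18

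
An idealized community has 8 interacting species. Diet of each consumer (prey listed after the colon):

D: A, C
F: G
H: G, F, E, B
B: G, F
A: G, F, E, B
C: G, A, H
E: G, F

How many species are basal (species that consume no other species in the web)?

1

Basal species (no prey listed): G.
Count: 1.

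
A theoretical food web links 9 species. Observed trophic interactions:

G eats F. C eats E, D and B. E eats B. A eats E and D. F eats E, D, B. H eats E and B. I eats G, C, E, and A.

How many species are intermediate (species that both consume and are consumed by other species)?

5

Intermediate species (has both prey and predators): E, C, A, F, G.
Count: 5.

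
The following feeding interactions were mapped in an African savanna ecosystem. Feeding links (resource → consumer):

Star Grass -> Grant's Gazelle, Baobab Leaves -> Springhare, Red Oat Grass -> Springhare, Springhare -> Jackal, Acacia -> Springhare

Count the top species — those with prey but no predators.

2

Top species (has prey, but nothing eats it): Grant's Gazelle, Jackal.
Count: 2.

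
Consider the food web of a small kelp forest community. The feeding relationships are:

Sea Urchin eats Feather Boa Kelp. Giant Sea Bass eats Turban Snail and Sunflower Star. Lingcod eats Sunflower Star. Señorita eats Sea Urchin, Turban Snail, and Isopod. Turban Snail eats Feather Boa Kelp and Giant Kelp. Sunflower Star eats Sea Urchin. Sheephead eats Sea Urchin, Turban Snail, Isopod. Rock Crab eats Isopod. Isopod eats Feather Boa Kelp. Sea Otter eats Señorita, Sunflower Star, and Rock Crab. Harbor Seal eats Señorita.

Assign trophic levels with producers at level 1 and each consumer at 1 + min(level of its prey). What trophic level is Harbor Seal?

Feather Boa Kelp is a producer → level 1.
Turban Snail eats Feather Boa Kelp → level 2.
Señorita eats Turban Snail → level 3.
Harbor Seal eats Señorita → level 4.
No prey of Harbor Seal is below level 3, so 4 is the minimum.

Trophic level 4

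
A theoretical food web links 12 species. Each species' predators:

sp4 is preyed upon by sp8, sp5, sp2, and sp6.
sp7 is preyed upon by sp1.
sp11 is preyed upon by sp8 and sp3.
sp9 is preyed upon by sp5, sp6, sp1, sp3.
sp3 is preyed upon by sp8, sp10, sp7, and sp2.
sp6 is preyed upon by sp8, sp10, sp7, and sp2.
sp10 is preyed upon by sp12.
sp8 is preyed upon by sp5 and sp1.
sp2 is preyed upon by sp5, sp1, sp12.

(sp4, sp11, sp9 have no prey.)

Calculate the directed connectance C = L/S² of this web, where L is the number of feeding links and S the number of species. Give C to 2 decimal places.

C = 0.17

The web has S = 12 species and L = 25 feeding links.
C = L / S² = 25 / 144 = 0.1736 ≈ 0.17.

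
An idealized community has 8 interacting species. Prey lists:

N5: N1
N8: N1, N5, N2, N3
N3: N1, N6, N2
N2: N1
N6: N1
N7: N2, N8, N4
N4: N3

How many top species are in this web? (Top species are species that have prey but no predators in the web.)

Top species (has prey, but nothing eats it): N7.
Count: 1.

1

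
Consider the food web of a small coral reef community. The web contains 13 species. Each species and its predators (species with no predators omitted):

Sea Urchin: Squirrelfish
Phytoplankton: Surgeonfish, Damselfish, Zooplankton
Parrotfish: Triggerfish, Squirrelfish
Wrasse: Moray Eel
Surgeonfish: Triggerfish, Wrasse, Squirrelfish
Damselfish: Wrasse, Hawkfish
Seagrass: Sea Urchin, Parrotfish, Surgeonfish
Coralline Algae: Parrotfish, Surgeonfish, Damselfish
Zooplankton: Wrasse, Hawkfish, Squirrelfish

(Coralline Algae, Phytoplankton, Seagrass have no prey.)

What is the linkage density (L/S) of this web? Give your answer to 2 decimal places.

There are L = 21 links among S = 13 species.
L/S = 21/13 = 1.6154 ≈ 1.62.

L/S = 1.62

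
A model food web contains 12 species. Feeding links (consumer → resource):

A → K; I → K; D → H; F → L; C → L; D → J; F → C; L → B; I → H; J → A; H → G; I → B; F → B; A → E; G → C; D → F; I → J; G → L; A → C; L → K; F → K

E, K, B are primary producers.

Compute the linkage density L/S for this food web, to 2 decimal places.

L/S = 1.75

There are L = 21 links among S = 12 species.
L/S = 21/12 = 1.7500 ≈ 1.75.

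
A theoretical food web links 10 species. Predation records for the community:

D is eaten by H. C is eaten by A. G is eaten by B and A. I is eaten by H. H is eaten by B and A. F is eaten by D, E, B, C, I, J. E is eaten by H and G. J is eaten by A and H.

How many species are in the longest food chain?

4 species

One longest chain: F → E → G → A.
It has 4 species and 3 links.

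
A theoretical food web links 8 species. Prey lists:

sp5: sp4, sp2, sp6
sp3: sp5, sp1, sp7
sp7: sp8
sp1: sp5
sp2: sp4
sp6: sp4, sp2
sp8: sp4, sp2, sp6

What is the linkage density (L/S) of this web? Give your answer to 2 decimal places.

L/S = 1.75

There are L = 14 links among S = 8 species.
L/S = 14/8 = 1.7500 ≈ 1.75.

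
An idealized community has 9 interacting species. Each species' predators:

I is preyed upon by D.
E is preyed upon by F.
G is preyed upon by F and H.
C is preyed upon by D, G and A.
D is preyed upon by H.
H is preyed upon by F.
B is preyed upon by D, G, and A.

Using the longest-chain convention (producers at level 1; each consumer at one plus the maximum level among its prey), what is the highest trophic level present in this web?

Producers (level 1): E, I, C, B.
I → D → H → F gives F level 4.
No species has a prey at level 4, so no species reaches level 5.

4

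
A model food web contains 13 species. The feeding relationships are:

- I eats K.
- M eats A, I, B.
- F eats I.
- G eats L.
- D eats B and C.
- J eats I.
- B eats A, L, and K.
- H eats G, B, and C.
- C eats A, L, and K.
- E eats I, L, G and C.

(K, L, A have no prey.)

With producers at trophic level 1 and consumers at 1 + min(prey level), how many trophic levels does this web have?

3

Producers (level 1): K, L, A.
Following each consumer down to its lowest-level prey: K → C → D (levels 1 through 3).
All prey of D (C 2, B 2) are at level 2 or above, so D is at level 1 + 2 = 3.
Every consumer has at least one prey at level 2 or below, so none exceeds level 3.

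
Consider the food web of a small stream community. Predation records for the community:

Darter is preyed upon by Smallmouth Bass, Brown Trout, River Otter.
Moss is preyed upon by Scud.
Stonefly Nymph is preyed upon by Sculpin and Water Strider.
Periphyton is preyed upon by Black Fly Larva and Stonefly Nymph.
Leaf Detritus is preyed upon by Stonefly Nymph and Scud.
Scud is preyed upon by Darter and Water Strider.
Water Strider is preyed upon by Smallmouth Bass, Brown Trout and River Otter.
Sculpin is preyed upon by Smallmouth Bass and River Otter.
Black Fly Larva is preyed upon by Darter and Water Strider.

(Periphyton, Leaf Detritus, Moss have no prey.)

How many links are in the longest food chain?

3 links

One longest chain: Periphyton → Black Fly Larva → Water Strider → Brown Trout.
It has 4 species and 3 links.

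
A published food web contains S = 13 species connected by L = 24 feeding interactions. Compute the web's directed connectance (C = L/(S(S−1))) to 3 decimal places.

C = 0.154

The web has S = 13 species and L = 24 feeding links.
C = L / (S(S−1)) = 24 / 156 = 0.1538 ≈ 0.154.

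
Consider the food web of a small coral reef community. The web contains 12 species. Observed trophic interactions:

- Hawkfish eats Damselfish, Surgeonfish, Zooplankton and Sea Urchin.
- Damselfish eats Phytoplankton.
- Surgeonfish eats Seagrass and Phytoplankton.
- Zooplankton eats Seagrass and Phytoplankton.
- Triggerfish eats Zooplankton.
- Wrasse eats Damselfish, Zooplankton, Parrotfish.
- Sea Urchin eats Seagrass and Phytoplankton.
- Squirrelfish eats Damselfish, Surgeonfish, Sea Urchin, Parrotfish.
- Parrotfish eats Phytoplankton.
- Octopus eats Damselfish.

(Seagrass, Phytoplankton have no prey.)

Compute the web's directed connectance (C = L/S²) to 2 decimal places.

C = 0.15

The web has S = 12 species and L = 21 feeding links.
C = L / S² = 21 / 144 = 0.1458 ≈ 0.15.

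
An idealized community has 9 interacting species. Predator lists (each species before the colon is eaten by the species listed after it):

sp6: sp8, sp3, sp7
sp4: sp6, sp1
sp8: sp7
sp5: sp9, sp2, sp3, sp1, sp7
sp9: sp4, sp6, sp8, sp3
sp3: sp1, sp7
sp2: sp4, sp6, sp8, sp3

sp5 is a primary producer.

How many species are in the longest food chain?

One longest chain: sp5 → sp9 → sp4 → sp6 → sp3 → sp1.
It has 6 species and 5 links.

6 species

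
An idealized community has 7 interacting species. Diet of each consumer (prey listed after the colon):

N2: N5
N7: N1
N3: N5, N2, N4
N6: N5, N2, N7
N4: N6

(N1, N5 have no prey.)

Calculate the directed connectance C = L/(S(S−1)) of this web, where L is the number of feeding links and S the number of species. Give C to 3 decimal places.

C = 0.214

The web has S = 7 species and L = 9 feeding links.
C = L / (S(S−1)) = 9 / 42 = 0.2143 ≈ 0.214.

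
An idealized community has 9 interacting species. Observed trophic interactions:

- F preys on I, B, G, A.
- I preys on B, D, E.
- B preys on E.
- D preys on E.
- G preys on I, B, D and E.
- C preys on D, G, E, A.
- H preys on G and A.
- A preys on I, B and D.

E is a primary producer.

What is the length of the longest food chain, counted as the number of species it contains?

One longest chain: E → D → I → A → C.
It has 5 species and 4 links.

5 species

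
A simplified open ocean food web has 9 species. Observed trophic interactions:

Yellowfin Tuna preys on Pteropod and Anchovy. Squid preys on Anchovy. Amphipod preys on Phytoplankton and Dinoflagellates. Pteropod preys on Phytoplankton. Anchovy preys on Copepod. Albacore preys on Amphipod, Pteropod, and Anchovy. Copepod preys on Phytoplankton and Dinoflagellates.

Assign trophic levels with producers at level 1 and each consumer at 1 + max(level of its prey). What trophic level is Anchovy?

Trophic level 3

Phytoplankton is a producer → level 1.
Copepod eats Phytoplankton (level 1); other prey at levels: Dinoflagellates 1 → level 2.
Anchovy eats Copepod → level 3.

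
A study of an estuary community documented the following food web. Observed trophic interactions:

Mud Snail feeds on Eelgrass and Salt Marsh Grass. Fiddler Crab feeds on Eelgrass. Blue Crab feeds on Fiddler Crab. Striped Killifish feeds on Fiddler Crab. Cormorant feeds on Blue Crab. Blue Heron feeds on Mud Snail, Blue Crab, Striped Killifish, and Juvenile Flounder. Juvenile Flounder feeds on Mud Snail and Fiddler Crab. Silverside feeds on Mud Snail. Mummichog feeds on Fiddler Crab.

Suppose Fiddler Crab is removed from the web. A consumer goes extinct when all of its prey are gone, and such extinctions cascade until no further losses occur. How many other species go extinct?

4

Remove Fiddler Crab.
Round 1: Striped Killifish (all prey gone), Blue Crab (all prey gone), Mummichog (all prey gone) → extinct.
Round 2: Cormorant (all prey gone) → extinct.
No further losses. Total secondary extinctions: 4.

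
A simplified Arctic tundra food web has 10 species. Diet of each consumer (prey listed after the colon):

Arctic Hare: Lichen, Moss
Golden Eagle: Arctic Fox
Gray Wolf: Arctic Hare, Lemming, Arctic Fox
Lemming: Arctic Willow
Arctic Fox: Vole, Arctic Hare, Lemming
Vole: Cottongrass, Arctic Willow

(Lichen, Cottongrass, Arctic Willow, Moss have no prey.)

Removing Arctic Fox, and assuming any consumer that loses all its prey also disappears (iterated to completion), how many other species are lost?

1

Remove Arctic Fox.
Round 1: Golden Eagle (all prey gone) → extinct.
No further losses. Total secondary extinctions: 1.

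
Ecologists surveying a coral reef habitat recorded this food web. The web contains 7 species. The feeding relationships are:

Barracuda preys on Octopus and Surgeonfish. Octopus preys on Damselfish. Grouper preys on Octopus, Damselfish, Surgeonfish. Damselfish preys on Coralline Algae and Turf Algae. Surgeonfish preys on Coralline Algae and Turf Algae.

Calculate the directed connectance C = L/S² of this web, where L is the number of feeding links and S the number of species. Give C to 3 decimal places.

C = 0.204

The web has S = 7 species and L = 10 feeding links.
C = L / S² = 10 / 49 = 0.2041 ≈ 0.204.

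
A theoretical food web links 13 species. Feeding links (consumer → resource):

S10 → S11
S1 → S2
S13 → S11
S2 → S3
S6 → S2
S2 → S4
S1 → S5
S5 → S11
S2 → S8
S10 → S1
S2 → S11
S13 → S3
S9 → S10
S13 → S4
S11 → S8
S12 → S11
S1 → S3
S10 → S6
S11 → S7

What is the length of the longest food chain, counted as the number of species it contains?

One longest chain: S8 → S11 → S2 → S1 → S10 → S9.
It has 6 species and 5 links.

6 species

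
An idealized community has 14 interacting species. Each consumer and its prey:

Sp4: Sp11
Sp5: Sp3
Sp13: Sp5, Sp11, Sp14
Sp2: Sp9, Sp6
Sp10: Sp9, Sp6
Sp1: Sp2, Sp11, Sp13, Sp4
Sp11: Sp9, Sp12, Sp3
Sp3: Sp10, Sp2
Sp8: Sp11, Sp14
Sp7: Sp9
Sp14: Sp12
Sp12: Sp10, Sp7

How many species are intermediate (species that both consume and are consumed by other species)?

Intermediate species (has both prey and predators): Sp10, Sp2, Sp7, Sp12, Sp3, Sp5, Sp11, Sp14, Sp13, Sp4.
Count: 10.

10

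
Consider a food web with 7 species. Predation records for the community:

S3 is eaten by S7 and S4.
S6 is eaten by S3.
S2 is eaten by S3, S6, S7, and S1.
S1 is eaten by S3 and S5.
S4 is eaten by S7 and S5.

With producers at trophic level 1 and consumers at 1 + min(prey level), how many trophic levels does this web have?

Producers (level 1): S2.
Following each consumer down to its lowest-level prey: S2 → S1 → S5 (levels 1 through 3).
All prey of S5 (S1 2, S4 3) are at level 2 or above, so S5 is at level 1 + 2 = 3.
Every consumer has at least one prey at level 2 or below, so none exceeds level 3.

3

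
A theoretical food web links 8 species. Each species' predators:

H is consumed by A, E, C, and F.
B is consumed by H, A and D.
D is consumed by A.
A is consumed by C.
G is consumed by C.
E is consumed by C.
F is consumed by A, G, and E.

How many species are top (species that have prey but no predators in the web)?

1

Top species (has prey, but nothing eats it): C.
Count: 1.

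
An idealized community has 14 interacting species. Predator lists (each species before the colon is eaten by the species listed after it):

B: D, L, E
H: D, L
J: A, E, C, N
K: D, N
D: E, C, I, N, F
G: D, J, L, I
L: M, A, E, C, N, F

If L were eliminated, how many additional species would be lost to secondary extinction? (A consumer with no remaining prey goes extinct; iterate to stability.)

Remove L.
Round 1: M (all prey gone) → extinct.
No further losses. Total secondary extinctions: 1.

1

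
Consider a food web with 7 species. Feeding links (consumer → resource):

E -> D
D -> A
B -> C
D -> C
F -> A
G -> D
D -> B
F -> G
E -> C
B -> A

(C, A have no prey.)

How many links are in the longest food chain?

One longest chain: C → B → D → G → F.
It has 5 species and 4 links.

4 links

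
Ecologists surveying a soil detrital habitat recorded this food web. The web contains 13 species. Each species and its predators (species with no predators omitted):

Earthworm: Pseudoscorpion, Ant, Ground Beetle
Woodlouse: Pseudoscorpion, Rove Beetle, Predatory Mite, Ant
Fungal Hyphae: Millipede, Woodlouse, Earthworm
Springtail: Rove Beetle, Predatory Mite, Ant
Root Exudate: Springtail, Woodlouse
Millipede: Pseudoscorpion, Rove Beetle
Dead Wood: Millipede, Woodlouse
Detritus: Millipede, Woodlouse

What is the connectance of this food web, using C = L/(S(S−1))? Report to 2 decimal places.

C = 0.13

The web has S = 13 species and L = 21 feeding links.
C = L / (S(S−1)) = 21 / 156 = 0.1346 ≈ 0.13.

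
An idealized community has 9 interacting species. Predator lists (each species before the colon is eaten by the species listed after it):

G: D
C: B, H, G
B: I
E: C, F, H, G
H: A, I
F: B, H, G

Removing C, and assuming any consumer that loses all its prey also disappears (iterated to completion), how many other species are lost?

Remove C.
Every predator of it retains at least one other prey: B still has F; H still has E, F; G still has E, F.
No consumer loses all prey, so no secondary extinctions occur.

0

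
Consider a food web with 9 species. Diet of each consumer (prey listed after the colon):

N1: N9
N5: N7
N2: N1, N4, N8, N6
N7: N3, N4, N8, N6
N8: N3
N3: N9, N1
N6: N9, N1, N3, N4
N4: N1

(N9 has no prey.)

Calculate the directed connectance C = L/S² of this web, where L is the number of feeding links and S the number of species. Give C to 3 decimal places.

C = 0.222

The web has S = 9 species and L = 18 feeding links.
C = L / S² = 18 / 81 = 0.2222 ≈ 0.222.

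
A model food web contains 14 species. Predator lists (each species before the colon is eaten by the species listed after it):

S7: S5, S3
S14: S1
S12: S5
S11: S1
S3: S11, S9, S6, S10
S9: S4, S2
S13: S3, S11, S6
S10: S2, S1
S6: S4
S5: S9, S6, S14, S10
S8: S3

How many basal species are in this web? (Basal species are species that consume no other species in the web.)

Basal species (no prey listed): S7, S13, S12, S8.
Count: 4.

4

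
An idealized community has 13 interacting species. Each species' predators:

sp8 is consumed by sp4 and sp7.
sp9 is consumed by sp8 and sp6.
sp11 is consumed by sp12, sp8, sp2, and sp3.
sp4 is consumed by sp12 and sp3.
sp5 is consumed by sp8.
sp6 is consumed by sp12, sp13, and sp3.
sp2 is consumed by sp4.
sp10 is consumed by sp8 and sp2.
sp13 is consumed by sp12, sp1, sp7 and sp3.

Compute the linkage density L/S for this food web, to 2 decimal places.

L/S = 1.62

There are L = 21 links among S = 13 species.
L/S = 21/13 = 1.6154 ≈ 1.62.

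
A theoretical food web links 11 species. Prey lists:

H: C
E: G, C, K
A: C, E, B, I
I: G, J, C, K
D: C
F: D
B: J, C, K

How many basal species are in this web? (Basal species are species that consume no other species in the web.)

Basal species (no prey listed): G, J, C, K.
Count: 4.

4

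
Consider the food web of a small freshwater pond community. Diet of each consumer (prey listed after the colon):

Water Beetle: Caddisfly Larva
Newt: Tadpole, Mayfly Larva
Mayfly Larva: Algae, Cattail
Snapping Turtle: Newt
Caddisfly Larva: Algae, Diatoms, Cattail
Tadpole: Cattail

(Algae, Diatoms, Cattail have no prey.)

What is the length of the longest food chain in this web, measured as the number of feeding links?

One longest chain: Cattail → Tadpole → Newt → Snapping Turtle.
It has 4 species and 3 links.

3 links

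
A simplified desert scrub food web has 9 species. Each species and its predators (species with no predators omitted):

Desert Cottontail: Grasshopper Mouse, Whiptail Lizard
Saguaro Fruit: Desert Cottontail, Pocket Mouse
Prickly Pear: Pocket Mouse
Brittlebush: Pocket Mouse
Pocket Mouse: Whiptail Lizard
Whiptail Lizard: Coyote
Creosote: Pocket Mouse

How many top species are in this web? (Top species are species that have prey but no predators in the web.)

Top species (has prey, but nothing eats it): Grasshopper Mouse, Coyote.
Count: 2.

2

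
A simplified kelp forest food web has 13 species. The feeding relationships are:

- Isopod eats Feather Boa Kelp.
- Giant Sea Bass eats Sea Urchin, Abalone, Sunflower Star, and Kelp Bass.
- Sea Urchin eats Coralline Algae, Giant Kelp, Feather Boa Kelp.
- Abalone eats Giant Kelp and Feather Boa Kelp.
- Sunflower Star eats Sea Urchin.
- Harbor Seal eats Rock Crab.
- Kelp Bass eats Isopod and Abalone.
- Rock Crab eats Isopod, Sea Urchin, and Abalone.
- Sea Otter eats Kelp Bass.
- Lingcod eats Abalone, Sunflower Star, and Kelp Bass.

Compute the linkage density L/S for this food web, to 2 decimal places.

L/S = 1.62

There are L = 21 links among S = 13 species.
L/S = 21/13 = 1.6154 ≈ 1.62.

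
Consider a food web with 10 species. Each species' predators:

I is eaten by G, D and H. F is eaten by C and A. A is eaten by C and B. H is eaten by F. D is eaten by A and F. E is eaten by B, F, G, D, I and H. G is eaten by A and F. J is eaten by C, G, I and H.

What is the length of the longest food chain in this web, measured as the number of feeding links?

One longest chain: J → I → G → F → A → B.
It has 6 species and 5 links.

5 links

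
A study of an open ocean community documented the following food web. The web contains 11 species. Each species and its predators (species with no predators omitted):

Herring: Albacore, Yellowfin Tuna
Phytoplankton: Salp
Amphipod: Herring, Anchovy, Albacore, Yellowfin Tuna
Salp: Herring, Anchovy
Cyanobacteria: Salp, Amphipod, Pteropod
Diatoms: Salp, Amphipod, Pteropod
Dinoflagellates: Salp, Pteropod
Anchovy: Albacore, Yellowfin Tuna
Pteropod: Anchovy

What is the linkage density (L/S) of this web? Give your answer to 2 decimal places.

L/S = 1.82

There are L = 20 links among S = 11 species.
L/S = 20/11 = 1.8182 ≈ 1.82.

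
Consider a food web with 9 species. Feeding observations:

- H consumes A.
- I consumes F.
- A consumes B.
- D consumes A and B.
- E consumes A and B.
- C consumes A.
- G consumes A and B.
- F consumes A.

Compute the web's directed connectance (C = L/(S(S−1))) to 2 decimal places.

The web has S = 9 species and L = 11 feeding links.
C = L / (S(S−1)) = 11 / 72 = 0.1528 ≈ 0.15.

C = 0.15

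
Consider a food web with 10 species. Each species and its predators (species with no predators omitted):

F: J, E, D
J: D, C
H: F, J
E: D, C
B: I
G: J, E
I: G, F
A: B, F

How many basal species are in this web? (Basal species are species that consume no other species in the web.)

Basal species (no prey listed): A, H.
Count: 2.

2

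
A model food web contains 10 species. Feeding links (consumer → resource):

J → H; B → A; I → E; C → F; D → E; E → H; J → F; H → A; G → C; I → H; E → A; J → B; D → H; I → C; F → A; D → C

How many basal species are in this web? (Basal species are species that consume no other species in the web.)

Basal species (no prey listed): A.
Count: 1.

1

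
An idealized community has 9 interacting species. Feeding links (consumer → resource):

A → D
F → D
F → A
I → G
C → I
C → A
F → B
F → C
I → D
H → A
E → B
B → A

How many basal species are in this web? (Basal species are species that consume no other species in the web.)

2

Basal species (no prey listed): D, G.
Count: 2.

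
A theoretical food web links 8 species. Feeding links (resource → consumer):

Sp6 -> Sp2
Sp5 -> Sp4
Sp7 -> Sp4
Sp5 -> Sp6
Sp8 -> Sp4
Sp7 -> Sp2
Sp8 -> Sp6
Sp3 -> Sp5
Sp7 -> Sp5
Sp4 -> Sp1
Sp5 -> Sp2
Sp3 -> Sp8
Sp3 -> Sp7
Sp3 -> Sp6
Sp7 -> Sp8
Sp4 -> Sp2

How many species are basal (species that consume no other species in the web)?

Basal species (no prey listed): Sp3.
Count: 1.

1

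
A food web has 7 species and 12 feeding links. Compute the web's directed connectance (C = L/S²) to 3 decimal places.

The web has S = 7 species and L = 12 feeding links.
C = L / S² = 12 / 49 = 0.2449 ≈ 0.245.

C = 0.245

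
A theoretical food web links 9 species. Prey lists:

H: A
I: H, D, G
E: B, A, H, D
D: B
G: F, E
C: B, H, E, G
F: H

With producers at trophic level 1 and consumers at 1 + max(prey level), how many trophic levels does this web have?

5

Producers (level 1): B, A.
A → H → F → G → C gives C level 5.
No species has a prey at level 5, so no species reaches level 6.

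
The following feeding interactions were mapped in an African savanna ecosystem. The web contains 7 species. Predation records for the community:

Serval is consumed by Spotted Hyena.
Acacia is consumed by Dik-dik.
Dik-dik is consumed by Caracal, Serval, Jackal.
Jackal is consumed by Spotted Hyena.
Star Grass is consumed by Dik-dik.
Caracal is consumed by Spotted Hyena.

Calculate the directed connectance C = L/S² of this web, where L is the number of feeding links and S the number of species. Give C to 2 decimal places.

C = 0.16

The web has S = 7 species and L = 8 feeding links.
C = L / S² = 8 / 49 = 0.1633 ≈ 0.16.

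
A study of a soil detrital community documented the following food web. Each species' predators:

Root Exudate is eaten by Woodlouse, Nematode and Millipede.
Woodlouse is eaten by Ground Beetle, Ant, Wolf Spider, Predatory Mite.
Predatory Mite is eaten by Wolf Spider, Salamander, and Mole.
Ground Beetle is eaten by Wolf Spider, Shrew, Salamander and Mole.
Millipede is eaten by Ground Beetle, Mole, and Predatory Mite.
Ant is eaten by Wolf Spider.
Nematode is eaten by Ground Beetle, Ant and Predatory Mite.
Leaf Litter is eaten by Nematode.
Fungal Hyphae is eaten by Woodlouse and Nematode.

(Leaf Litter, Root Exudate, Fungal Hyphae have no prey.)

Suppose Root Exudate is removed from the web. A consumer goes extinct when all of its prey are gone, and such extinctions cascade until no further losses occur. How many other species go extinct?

1

Remove Root Exudate.
Round 1: Millipede (all prey gone) → extinct.
No further losses. Total secondary extinctions: 1.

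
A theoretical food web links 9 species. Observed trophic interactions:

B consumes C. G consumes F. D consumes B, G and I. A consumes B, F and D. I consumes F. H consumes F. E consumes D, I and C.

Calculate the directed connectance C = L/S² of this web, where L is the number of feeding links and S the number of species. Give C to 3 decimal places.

C = 0.160

The web has S = 9 species and L = 13 feeding links.
C = L / S² = 13 / 81 = 0.1605 ≈ 0.160.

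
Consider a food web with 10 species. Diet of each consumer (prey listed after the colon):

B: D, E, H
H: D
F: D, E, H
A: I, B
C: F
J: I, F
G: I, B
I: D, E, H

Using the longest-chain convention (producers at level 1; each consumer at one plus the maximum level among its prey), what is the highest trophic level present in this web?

Producers (level 1): D, E.
D → H → F → C gives C level 4.
No species has a prey at level 4, so no species reaches level 5.

4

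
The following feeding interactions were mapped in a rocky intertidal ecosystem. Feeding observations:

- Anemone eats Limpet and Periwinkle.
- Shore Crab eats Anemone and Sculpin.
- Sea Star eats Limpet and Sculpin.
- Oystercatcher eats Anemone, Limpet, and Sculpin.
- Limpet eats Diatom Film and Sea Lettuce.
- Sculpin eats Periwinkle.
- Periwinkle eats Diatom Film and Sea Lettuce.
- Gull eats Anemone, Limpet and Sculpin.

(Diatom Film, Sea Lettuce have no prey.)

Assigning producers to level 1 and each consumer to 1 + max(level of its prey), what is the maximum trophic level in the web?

4

Producers (level 1): Diatom Film, Sea Lettuce.
Diatom Film → Periwinkle → Anemone → Gull gives Gull level 4.
No species has a prey at level 4, so no species reaches level 5.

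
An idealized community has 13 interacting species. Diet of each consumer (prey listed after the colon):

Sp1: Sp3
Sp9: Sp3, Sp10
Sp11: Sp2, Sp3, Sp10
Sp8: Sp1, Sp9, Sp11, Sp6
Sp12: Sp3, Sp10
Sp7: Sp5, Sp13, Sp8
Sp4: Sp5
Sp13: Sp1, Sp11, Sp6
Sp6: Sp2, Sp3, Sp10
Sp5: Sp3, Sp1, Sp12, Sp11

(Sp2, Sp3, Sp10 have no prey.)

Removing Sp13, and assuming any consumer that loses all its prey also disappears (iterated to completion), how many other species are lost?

0

Remove Sp13.
Every predator of it retains at least one other prey: Sp7 still has Sp5, Sp8.
No consumer loses all prey, so no secondary extinctions occur.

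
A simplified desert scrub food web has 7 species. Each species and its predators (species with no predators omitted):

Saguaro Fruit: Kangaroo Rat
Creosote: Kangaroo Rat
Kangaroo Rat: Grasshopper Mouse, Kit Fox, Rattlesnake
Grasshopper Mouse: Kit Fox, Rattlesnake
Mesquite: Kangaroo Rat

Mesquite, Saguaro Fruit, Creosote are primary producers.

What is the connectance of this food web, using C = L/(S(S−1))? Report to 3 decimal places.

The web has S = 7 species and L = 8 feeding links.
C = L / (S(S−1)) = 8 / 42 = 0.1905 ≈ 0.190.

C = 0.190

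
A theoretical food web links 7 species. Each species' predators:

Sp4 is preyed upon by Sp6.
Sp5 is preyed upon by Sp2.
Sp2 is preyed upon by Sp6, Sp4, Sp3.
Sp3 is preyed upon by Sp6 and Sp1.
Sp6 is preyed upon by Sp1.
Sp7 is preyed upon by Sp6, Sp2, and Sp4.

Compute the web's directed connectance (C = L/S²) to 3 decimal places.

The web has S = 7 species and L = 11 feeding links.
C = L / S² = 11 / 49 = 0.2245 ≈ 0.224.

C = 0.224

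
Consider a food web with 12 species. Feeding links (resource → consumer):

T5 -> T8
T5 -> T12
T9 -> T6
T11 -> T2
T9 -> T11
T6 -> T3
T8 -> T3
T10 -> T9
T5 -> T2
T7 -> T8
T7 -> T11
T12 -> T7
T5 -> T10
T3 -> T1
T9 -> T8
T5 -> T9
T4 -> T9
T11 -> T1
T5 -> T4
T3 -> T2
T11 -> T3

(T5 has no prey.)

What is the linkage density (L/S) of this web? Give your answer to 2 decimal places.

There are L = 21 links among S = 12 species.
L/S = 21/12 = 1.7500 ≈ 1.75.

L/S = 1.75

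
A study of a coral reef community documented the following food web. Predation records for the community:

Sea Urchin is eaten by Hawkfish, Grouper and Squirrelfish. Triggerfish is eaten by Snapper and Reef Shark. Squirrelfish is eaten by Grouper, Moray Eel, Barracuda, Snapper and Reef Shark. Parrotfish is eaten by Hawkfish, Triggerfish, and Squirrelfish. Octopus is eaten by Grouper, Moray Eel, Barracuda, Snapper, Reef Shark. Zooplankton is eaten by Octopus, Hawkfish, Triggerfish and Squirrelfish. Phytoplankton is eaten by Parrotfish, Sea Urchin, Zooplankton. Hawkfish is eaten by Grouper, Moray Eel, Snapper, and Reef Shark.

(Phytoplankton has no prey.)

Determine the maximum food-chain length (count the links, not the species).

3 links

One longest chain: Phytoplankton → Sea Urchin → Hawkfish → Moray Eel.
It has 4 species and 3 links.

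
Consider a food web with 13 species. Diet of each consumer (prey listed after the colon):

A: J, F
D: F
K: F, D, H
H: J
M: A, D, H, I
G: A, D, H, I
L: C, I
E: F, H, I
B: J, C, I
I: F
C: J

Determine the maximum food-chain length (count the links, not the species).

2 links

One longest chain: F → D → K.
It has 3 species and 2 links.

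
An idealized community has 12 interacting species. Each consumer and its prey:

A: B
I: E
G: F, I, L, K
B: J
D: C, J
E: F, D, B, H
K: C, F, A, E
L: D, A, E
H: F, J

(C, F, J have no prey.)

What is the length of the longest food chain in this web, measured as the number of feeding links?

One longest chain: C → D → E → I → G.
It has 5 species and 4 links.

4 links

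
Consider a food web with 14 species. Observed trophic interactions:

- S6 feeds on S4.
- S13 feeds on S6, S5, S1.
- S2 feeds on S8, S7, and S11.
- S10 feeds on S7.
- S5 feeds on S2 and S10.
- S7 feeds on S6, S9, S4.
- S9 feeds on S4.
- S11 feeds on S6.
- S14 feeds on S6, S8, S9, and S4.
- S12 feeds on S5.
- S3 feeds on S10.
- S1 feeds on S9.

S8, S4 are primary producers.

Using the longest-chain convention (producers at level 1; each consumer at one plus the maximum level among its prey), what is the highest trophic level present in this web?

6

Producers (level 1): S8, S4.
S4 → S6 → S7 → S2 → S5 → S13 gives S13 level 6.
No species has a prey at level 6, so no species reaches level 7.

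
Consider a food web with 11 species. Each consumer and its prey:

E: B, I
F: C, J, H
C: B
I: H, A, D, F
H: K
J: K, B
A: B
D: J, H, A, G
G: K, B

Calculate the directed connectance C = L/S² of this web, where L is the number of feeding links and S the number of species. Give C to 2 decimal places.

C = 0.17

The web has S = 11 species and L = 20 feeding links.
C = L / S² = 20 / 121 = 0.1653 ≈ 0.17.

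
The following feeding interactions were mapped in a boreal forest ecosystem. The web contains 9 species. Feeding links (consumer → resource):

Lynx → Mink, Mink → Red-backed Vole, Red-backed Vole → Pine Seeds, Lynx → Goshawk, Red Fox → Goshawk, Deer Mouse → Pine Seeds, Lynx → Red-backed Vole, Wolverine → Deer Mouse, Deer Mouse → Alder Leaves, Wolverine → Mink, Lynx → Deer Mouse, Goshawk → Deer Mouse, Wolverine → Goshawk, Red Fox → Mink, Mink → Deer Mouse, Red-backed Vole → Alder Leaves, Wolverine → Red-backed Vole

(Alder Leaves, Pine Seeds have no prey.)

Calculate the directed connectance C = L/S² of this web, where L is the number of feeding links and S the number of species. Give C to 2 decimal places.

C = 0.21

The web has S = 9 species and L = 17 feeding links.
C = L / S² = 17 / 81 = 0.2099 ≈ 0.21.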